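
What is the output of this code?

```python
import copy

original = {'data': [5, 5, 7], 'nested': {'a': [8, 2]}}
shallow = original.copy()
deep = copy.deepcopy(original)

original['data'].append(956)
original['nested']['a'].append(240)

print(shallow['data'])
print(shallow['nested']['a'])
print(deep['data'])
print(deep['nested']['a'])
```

Key concept: comparing shallow vs deep copy.
Step by step:
`original = {'data': [5, 5, 7], 'nested': {'a': [8, 2]}}` → original = {'data': [5, 5, 7], 'nested': {'a': [8, 2]}}
`shallow = original.copy()` → shallow = {'data': [5, 5, 7], 'nested': {'a': [8, 2]}}
`deep = copy.deepcopy(original)` → deep = {'data': [5, 5, 7], 'nested': {'a': [8, 2]}}
`original['data'].append(956)` → original = {'data': [5, 5, 7, 956], 'nested': {'a': [8, 2]}}; shallow = {'data': [5, 5, 7, 956], 'nested': {'a': [8, 2]}}
`original['nested']['a'].append(240)` → original = {'data': [5, 5, 7, 956], 'nested': {'a': [8, 2, 240]}}; shallow = {'data': [5, 5, 7, 956], 'nested': {'a': [8, 2, 240]}}
`print(shallow['data'])` → prints [5, 5, 7, 956]
`print(shallow['nested']['a'])` → prints [8, 2, 240]
`print(deep['data'])` → prints [5, 5, 7]
`print(deep['nested']['a'])` → prints [8, 2]

Answer:
[5, 5, 7, 956]
[8, 2, 240]
[5, 5, 7]
[8, 2]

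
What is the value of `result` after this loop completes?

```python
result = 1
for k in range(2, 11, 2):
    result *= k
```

Product of even numbers 2 to 10
`result` takes the values: 1 → 2 → 8 → 48 → 384 → 3840

Answer: 3840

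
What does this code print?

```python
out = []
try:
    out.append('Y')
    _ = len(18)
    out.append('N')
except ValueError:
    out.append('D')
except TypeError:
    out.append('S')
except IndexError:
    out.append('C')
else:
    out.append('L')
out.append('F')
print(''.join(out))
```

Execution trace: 'Y' (try body) → 'S' (except TypeError) → 'F' (after the try/except). Output: YSF

Answer: YSF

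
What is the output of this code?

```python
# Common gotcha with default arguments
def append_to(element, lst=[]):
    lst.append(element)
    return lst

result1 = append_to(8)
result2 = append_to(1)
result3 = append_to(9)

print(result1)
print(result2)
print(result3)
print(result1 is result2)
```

Key concept: mutable default argument gotcha.
Step by step:
`result1 = append_to(8)` → result1 = [8]
`result2 = append_to(1)` → result1 = [8, 1] (same object as result2); result2 = [8, 1] (same object as result1)
`result3 = append_to(9)` → result1 = [8, 1, 9] (same object as result2, result3); result2 = [8, 1, 9] (same object as result1, result3); result3 = [8, 1, 9] (same object as result1, result2)
`print(result1)` → prints [8, 1, 9]
`print(result2)` → prints [8, 1, 9]
`print(result3)` → prints [8, 1, 9]
`print(result1 is result2)` → prints True

Answer:
[8, 1, 9]
[8, 1, 9]
[8, 1, 9]
True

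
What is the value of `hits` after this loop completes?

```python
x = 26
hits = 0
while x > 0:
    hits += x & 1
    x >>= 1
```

Count set bits in 26 (binary: 0b11010)
`hits` takes the values: 0 → 1 → 2 → 3

Answer: 3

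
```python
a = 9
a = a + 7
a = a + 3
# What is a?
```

Trace:
`a = 9` → a = 9
`a = a + 7` → a = 16
`a = a + 3` → a = 19
So a = 19

Answer: 19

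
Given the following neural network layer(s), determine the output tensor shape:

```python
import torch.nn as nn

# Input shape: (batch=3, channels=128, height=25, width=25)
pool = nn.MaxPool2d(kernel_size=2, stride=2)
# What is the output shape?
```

Input: (3, 128, 25, 25) -> Output: (3, 128, 12, 12)

Answer: (3, 128, 12, 12)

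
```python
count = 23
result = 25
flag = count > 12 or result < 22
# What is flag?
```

Trace:
`count = 23` → count = 23
`result = 25` → result = 25
`flag = count > 12 or result < 22` → flag = True
So flag = True

Answer: True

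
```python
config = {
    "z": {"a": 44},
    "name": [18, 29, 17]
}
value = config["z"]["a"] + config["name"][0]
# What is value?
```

Trace:
`config = { ...` → config = {'z': {'a': 44}, 'name': [18, 29, 17]}
`value = config["z"]["a"] + config["name"][0]` → value = 62
So value = 62

Answer: 62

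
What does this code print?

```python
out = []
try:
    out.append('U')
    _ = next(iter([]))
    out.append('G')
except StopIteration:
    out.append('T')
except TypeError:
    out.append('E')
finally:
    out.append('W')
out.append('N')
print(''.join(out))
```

Execution trace: 'U' (try body) → 'T' (except StopIteration) → 'W' (finally) → 'N' (after the try/except). Output: UTWN

Answer: UTWN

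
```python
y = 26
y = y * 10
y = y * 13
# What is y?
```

Trace:
`y = 26` → y = 26
`y = y * 10` → y = 260
`y = y * 13` → y = 3380
So y = 3380

Answer: 3380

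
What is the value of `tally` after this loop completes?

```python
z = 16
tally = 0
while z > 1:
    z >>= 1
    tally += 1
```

Count right shifts until 1
`tally` takes the values: 0 → 1 → 2 → 3 → 4

Answer: 4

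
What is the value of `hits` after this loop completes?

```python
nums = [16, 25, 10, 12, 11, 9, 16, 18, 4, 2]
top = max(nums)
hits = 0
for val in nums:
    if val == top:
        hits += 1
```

Count of max value 25 in [16, 25, 10, 12, 11, 9, 16, 18, 4, 2]
`hits` takes the values: 0 → 1

Answer: 1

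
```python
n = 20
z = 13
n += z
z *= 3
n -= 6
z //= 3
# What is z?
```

Trace:
`n = 20` → n = 20
`z = 13` → z = 13
`n += z` → n = 33
`z *= 3` → z = 39
`n -= 6` → n = 27
`z //= 3` → z = 13
So z = 13

Answer: 13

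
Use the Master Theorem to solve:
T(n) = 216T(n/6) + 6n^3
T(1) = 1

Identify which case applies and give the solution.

a=216, b=6, f(n)=6n^3. log_6(216) = 3. Since c=3 = 3, Case 2 applies: T(n) = Θ(n^log_b(a) · log n) = O(n^3 log n).

Answer: O(n^3 log n) - Case 2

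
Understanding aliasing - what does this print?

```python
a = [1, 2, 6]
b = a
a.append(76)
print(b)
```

Key concept: basic list aliasing.
Step by step:
`a = [1, 2, 6]` → a = [1, 2, 6]
`b = a` → b = [1, 2, 6] (same object as a)
`a.append(76)` → a = [1, 2, 6, 76] (same object as b); b = [1, 2, 6, 76] (same object as a)
`print(b)` → prints [1, 2, 6, 76]

Answer: [1, 2, 6, 76]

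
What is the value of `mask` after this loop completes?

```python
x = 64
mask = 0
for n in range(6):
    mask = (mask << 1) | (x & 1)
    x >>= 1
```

Reverse lowest 6 bits of 64
`mask` takes the values: 0

Answer: 0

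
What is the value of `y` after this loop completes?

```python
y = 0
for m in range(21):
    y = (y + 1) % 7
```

Increment mod 7, 21 times = 0
`y` takes the values: 0 → 1 → 2 → 3 → 4 → 5 → 6 → 0 → 1 → 2 → 3 → 4 → 5 → 6 → 0 → 1 → 2 → 3 → 4 → 5 → 6 → 0

Answer: 0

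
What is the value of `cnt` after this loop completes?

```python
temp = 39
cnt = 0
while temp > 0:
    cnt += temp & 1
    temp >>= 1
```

Count set bits in 39 (binary: 0b100111)
`cnt` takes the values: 0 → 1 → 2 → 3 → 4

Answer: 4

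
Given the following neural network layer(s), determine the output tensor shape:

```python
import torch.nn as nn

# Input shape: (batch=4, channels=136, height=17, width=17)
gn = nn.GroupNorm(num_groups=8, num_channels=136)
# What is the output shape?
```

Input: (4, 136, 17, 17) -> Output: (4, 136, 17, 17)

Answer: (4, 136, 17, 17)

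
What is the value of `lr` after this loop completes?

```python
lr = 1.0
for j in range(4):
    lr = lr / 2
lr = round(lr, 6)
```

Halving LR 4 times: 1 / 2^4
`lr` takes the values: 1.0 → 0.5 → 0.25 → 0.125 → 0.0625

Answer: 0.0625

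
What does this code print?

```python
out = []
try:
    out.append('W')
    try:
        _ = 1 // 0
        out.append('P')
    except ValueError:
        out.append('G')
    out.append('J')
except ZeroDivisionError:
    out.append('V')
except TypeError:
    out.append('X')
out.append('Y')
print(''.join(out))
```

Execution trace: 'W' (try body) → 'V' (except ZeroDivisionError) → 'Y' (after the try/except). Output: WVY

Answer: WVY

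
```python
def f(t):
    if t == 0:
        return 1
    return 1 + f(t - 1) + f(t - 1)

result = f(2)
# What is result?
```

f(t) = 1 + 2·f(t-1), f(0)=1. Closed form: (1+1)·2^2 - 1 = 7.

Answer: 7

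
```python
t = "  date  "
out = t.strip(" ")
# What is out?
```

Trace:
`t = "  date  "` → t = '  date  '
`out = t.strip(" ")` → out = 'date'
So out = 'date'

Answer: 'date'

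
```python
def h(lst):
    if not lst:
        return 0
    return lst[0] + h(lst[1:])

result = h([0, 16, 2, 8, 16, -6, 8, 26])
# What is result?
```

0 + 16 + 2 + 8 + 16 + (-6) + 8 + 26 + 0 = 70

Answer: 70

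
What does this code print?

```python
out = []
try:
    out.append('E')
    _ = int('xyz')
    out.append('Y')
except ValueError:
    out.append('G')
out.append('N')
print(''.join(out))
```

Execution trace: 'E' (try body) → 'G' (except ValueError) → 'N' (after the try/except). Output: EGN

Answer: EGN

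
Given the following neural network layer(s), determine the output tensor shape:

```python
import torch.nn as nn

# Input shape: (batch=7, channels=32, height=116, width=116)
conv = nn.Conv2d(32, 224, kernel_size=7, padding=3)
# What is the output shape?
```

Input: (7, 32, 116, 116) -> Output: (7, 224, 116, 116)

Answer: (7, 224, 116, 116)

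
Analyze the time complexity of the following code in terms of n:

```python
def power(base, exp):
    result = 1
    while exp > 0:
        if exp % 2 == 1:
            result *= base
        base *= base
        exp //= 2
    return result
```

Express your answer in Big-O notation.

This is Exponentiation by squaring. Time complexity: O(log n).

Answer: O(log n)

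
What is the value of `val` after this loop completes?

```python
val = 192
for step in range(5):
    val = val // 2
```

Halve 5 times: 192 // 2^5 = 6
`val` takes the values: 192 → 96 → 48 → 24 → 12 → 6

Answer: 6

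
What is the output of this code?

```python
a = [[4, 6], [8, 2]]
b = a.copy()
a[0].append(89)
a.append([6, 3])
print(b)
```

Key concept: shallow copy with nested lists.
Step by step:
`a = [[4, 6], [8, 2]]` → a = [[4, 6], [8, 2]]
`b = a.copy()` → b = [[4, 6], [8, 2]]
`a[0].append(89)` → a = [[4, 6, 89], [8, 2]]; b = [[4, 6, 89], [8, 2]]
`a.append([6, 3])` → a = [[4, 6, 89], [8, 2], [6, 3]]
`print(b)` → prints [[4, 6, 89], [8, 2]]

Answer: [[4, 6, 89], [8, 2]]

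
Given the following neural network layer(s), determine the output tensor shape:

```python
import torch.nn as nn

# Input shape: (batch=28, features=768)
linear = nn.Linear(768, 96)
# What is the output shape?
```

Input: (28, 768) -> Output: (28, 96)

Answer: (28, 96)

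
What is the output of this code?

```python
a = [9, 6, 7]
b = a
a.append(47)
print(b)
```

Key concept: basic list aliasing.
Step by step:
`a = [9, 6, 7]` → a = [9, 6, 7]
`b = a` → b = [9, 6, 7] (same object as a)
`a.append(47)` → a = [9, 6, 7, 47] (same object as b); b = [9, 6, 7, 47] (same object as a)
`print(b)` → prints [9, 6, 7, 47]

Answer: [9, 6, 7, 47]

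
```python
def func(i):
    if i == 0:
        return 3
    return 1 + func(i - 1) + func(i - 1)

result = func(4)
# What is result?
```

func(i) = 1 + 2·func(i-1), func(0)=3. Closed form: (3+1)·2^4 - 1 = 63.

Answer: 63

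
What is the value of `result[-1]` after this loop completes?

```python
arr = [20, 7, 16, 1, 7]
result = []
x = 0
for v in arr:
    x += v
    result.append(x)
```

Cumulative sum ends at 51
`result` takes the values: [] → [20] → [20, 27] → [20, 27, 43] → [20, 27, 43, 44] → [20, 27, 43, 44, 51]
So `result[-1]` = 51

Answer: 51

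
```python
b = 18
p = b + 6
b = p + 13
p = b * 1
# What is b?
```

Trace:
`b = 18` → b = 18
`p = b + 6` → p = 24
`b = p + 13` → b = 37
`p = b * 1` → p = 37
So b = 37

Answer: 37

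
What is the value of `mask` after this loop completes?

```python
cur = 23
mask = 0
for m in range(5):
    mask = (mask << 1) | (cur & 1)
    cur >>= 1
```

Reverse lowest 5 bits of 23
`mask` takes the values: 0 → 1 → 3 → 7 → 14 → 29

Answer: 29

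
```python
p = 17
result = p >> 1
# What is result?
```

Trace:
`p = 17` → p = 17
`result = p >> 1` → result = 8
So result = 8

Answer: 8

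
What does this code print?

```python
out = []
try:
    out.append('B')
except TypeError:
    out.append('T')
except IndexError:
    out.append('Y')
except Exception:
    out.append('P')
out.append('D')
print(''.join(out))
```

Execution trace: 'B' (try body, no exception) → 'D' (after the try/except). Output: BD

Answer: BD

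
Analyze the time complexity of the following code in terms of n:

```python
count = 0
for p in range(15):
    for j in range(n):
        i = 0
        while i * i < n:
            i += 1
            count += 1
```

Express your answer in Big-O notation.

Each loop level contributes: 1 × n × √n. Multiplying the contributions gives O(n√n).

Answer: O(n√n)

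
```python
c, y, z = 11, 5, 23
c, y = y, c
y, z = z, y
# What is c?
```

Trace:
`c, y, z = 11, 5, 23` → c = 11; y = 5; z = 23
`c, y = y, c` → c = 5; y = 11
`y, z = z, y` → y = 23; z = 11
So c = 5

Answer: 5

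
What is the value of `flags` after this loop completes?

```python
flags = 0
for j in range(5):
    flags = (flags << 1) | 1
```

Build 5 consecutive 1-bits: 0b11111
`flags` takes the values: 0 → 1 → 3 → 7 → 15 → 31

Answer: 31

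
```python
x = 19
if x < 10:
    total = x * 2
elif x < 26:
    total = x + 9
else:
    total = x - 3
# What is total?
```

Trace:
`x = 19` → x = 19
`if x < 10: ...` → x < 10 is False, x < 26 is True → total = 28
So total = 28

Answer: 28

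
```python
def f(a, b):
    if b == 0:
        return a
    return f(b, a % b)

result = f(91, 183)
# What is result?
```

f(91, 183) -> f(183, 91) -> f(91, 1) -> f(1, 0) -> 1

Answer: 1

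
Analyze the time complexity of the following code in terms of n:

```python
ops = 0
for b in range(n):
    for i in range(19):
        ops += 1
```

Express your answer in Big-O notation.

Each loop level contributes: n × 1. Multiplying the contributions gives O(n).

Answer: O(n)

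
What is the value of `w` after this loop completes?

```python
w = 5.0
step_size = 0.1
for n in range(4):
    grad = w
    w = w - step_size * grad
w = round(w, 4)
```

Gradient descent: w = 5.0 * (1 - 0.1)^4
`w` takes the values: 5.0 → 4.5 → 4.05 → 3.645 → 3.2805

Answer: 3.2805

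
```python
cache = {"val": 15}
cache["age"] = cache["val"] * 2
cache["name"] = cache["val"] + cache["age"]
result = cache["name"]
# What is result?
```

Trace:
`cache = {"val": 15}` → cache = {'val': 15}
`cache["age"] = cache["val"] * 2` → cache = {'val': 15, 'age': 30}
`cache["name"] = cache["val"] + cache["age"]` → cache = {'val': 15, 'age': 30, 'name': 45}
`result = cache["name"]` → result = 45
So result = 45

Answer: 45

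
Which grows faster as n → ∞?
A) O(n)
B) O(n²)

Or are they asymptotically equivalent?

O(n) vs O(n²): Higher order terms dominate.

Answer: B) O(n²) grows faster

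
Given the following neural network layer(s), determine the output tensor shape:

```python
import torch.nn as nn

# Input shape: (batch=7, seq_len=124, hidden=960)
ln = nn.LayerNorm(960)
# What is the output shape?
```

Input: (7, 124, 960) -> Output: (7, 124, 960)

Answer: (7, 124, 960)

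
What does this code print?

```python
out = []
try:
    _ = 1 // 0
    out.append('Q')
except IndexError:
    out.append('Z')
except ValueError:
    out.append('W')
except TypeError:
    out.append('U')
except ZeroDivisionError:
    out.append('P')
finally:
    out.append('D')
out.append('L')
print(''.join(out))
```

Execution trace: 'P' (except ZeroDivisionError) → 'D' (finally) → 'L' (after the try/except). Output: PDL

Answer: PDL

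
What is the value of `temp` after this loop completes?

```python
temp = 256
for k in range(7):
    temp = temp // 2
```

Halve 7 times: 256 // 2^7 = 2
`temp` takes the values: 256 → 128 → 64 → 32 → 16 → 8 → 4 → 2

Answer: 2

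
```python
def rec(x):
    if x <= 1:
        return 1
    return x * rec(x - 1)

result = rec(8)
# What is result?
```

rec(8) = 8 * 7 * 6 * 5 * 4 * 3 * 2 * 1 = 40320

Answer: 40320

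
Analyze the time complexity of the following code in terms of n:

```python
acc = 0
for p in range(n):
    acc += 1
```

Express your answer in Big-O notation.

Each loop level contributes: n. Multiplying the contributions gives O(n).

Answer: O(n)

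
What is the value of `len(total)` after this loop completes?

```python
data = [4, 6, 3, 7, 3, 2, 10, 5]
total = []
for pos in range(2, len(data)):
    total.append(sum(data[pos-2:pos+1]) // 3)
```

Number of 3-element averages
`total` takes the values: [] → [4] → [4, 5] → [4, 5, 4] → [4, 5, 4, 4] → [4, 5, 4, 4, 5] → [4, 5, 4, 4, 5, 5]
So `len(total)` = 6

Answer: 6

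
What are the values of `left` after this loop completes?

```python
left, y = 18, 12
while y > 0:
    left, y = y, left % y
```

GCD of 18 and 12
`left` takes the values: 18 → 12 → 6

Answer: 6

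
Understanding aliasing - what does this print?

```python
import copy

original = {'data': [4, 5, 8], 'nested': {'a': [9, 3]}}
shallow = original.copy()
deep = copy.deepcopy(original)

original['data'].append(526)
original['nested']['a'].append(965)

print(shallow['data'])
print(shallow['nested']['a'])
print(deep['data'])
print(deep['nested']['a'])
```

Key concept: comparing shallow vs deep copy.
Step by step:
`original = {'data': [4, 5, 8], 'nested': {'a': [9, 3]}}` → original = {'data': [4, 5, 8], 'nested': {'a': [9, 3]}}
`shallow = original.copy()` → shallow = {'data': [4, 5, 8], 'nested': {'a': [9, 3]}}
`deep = copy.deepcopy(original)` → deep = {'data': [4, 5, 8], 'nested': {'a': [9, 3]}}
`original['data'].append(526)` → original = {'data': [4, 5, 8, 526], 'nested': {'a': [9, 3]}}; shallow = {'data': [4, 5, 8, 526], 'nested': {'a': [9, 3]}}
`original['nested']['a'].append(965)` → original = {'data': [4, 5, 8, 526], 'nested': {'a': [9, 3, 965]}}; shallow = {'data': [4, 5, 8, 526], 'nested': {'a': [9, 3, 965]}}
`print(shallow['data'])` → prints [4, 5, 8, 526]
`print(shallow['nested']['a'])` → prints [9, 3, 965]
`print(deep['data'])` → prints [4, 5, 8]
`print(deep['nested']['a'])` → prints [9, 3]

Answer:
[4, 5, 8, 526]
[9, 3, 965]
[4, 5, 8]
[9, 3]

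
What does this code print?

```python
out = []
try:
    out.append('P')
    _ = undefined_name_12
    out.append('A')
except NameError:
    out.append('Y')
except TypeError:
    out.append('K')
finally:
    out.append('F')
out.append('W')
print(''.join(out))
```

Execution trace: 'P' (try body) → 'Y' (except NameError) → 'F' (finally) → 'W' (after the try/except). Output: PYFW

Answer: PYFW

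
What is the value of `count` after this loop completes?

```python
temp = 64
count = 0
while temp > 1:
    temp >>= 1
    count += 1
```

Count right shifts until 1
`count` takes the values: 0 → 1 → 2 → 3 → 4 → 5 → 6

Answer: 6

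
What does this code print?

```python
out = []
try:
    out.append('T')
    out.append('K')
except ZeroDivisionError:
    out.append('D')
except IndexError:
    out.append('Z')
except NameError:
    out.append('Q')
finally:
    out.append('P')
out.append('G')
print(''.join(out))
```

Execution trace: 'T' (try body) → 'K' (try body, no exception) → 'P' (finally) → 'G' (after the try/except). Output: TKPG

Answer: TKPG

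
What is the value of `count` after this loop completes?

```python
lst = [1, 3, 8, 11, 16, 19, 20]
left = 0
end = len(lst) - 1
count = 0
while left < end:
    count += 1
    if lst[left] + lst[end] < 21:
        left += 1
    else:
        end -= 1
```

Steps to find pair summing to 21
`count` takes the values: 0 → 1 → 2 → 3 → 4 → 5 → 6

Answer: 6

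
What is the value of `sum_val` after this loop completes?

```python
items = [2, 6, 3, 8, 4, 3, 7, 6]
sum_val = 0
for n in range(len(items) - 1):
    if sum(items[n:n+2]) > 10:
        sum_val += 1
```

Count windows with sum > 10
`sum_val` takes the values: 0 → 1 → 2 → 3

Answer: 3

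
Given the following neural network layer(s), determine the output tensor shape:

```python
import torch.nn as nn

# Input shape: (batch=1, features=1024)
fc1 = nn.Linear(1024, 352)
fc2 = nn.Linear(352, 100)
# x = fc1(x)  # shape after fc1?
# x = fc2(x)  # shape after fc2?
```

Input: (1, 1024) -> after fc1: (1, 352) -> Output: (1, 100)

Answer: (1, 100)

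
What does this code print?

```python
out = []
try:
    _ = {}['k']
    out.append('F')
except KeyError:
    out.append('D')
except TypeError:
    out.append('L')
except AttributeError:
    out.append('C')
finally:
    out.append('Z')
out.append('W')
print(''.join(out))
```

Execution trace: 'D' (except KeyError) → 'Z' (finally) → 'W' (after the try/except). Output: DZW

Answer: DZW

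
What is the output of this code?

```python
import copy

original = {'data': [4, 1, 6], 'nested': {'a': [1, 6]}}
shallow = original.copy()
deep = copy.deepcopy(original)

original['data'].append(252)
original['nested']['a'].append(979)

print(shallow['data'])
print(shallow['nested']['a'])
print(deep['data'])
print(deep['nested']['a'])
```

Key concept: comparing shallow vs deep copy.
Step by step:
`original = {'data': [4, 1, 6], 'nested': {'a': [1, 6]}}` → original = {'data': [4, 1, 6], 'nested': {'a': [1, 6]}}
`shallow = original.copy()` → shallow = {'data': [4, 1, 6], 'nested': {'a': [1, 6]}}
`deep = copy.deepcopy(original)` → deep = {'data': [4, 1, 6], 'nested': {'a': [1, 6]}}
`original['data'].append(252)` → original = {'data': [4, 1, 6, 252], 'nested': {'a': [1, 6]}}; shallow = {'data': [4, 1, 6, 252], 'nested': {'a': [1, 6]}}
`original['nested']['a'].append(979)` → original = {'data': [4, 1, 6, 252], 'nested': {'a': [1, 6, 979]}}; shallow = {'data': [4, 1, 6, 252], 'nested': {'a': [1, 6, 979]}}
`print(shallow['data'])` → prints [4, 1, 6, 252]
`print(shallow['nested']['a'])` → prints [1, 6, 979]
`print(deep['data'])` → prints [4, 1, 6]
`print(deep['nested']['a'])` → prints [1, 6]

Answer:
[4, 1, 6, 252]
[1, 6, 979]
[4, 1, 6]
[1, 6]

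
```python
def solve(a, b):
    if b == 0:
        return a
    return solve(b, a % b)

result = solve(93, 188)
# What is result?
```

solve(93, 188) -> solve(188, 93) -> solve(93, 2) -> solve(2, 1) -> solve(1, 0) -> 1

Answer: 1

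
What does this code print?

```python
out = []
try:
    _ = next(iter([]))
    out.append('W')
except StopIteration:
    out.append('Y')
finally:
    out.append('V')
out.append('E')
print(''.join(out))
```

Execution trace: 'Y' (except StopIteration) → 'V' (finally) → 'E' (after the try/except). Output: YVE

Answer: YVE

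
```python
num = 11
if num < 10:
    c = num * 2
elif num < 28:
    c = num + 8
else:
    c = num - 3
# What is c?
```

Trace:
`num = 11` → num = 11
`if num < 10: ...` → num < 10 is False, num < 28 is True → c = 19
So c = 19

Answer: 19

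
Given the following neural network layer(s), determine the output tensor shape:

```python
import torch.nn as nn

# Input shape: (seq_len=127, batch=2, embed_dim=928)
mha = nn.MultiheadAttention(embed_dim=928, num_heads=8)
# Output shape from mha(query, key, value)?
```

Input: (127, 2, 928) -> Output: (127, 2, 928)

Answer: (127, 2, 928)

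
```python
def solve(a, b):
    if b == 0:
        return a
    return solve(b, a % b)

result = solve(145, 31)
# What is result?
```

solve(145, 31) -> solve(31, 21) -> solve(21, 10) -> solve(10, 1) -> solve(1, 0) -> 1

Answer: 1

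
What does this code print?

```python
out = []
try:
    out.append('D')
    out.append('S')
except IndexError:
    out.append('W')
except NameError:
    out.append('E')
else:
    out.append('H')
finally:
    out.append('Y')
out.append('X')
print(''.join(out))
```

Execution trace: 'D' (try body) → 'S' (try body, no exception) → 'H' (else) → 'Y' (finally) → 'X' (after the try/except). Output: DSHYX

Answer: DSHYX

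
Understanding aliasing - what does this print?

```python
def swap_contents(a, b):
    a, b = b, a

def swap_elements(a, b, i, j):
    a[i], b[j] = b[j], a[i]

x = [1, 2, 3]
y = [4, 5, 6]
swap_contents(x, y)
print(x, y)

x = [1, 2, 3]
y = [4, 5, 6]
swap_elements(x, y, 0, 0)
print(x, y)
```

Key concept: parameter rebinding vs mutation.
Step by step:
`x = [1, 2, 3]` → x = [1, 2, 3]
`y = [4, 5, 6]` → y = [4, 5, 6]
`swap_contents(x, y)` → no visible change to tracked variables
`print(x, y)` → prints [1, 2, 3] [4, 5, 6]
`x = [1, 2, 3]` → x = [1, 2, 3]
`y = [4, 5, 6]` → y = [4, 5, 6]
`swap_elements(x, y, 0, 0)` → x = [4, 2, 3]; y = [1, 5, 6]
`print(x, y)` → prints [4, 2, 3] [1, 5, 6]

Answer:
[1, 2, 3] [4, 5, 6]
[4, 2, 3] [1, 5, 6]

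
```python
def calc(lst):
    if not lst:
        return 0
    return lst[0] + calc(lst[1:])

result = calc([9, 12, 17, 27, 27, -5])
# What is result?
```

9 + 12 + 17 + 27 + 27 + (-5) + 0 = 87

Answer: 87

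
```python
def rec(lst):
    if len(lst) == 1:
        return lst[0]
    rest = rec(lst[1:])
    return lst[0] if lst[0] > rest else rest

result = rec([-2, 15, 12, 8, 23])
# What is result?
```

Recursive max over [-2, 15, 12, 8, 23] = 23

Answer: 23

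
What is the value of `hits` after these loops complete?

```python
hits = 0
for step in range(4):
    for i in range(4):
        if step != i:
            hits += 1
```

4² - 4 (exclude diagonal)
`hits` takes the values: 0 → 1 → 2 → 3 → 4 → 5 → 6 → 7 → 8 → 9 → 10 → 11 → 12

Answer: 12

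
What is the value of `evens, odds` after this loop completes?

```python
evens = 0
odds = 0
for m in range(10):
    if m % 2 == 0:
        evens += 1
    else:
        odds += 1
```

Count evens and odds in range(10)
`evens, odds` takes the values: (0, 0) → (1, 0) → (1, 1) → (2, 1) → (2, 2) → (3, 2) → (3, 3) → (4, 3) → (4, 4) → (5, 4) → (5, 5)

Answer: 5, 5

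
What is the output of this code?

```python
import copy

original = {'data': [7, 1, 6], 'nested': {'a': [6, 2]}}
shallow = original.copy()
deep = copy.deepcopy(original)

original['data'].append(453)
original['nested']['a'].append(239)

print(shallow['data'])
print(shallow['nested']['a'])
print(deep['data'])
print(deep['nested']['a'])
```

Key concept: comparing shallow vs deep copy.
Step by step:
`original = {'data': [7, 1, 6], 'nested': {'a': [6, 2]}}` → original = {'data': [7, 1, 6], 'nested': {'a': [6, 2]}}
`shallow = original.copy()` → shallow = {'data': [7, 1, 6], 'nested': {'a': [6, 2]}}
`deep = copy.deepcopy(original)` → deep = {'data': [7, 1, 6], 'nested': {'a': [6, 2]}}
`original['data'].append(453)` → original = {'data': [7, 1, 6, 453], 'nested': {'a': [6, 2]}}; shallow = {'data': [7, 1, 6, 453], 'nested': {'a': [6, 2]}}
`original['nested']['a'].append(239)` → original = {'data': [7, 1, 6, 453], 'nested': {'a': [6, 2, 239]}}; shallow = {'data': [7, 1, 6, 453], 'nested': {'a': [6, 2, 239]}}
`print(shallow['data'])` → prints [7, 1, 6, 453]
`print(shallow['nested']['a'])` → prints [6, 2, 239]
`print(deep['data'])` → prints [7, 1, 6]
`print(deep['nested']['a'])` → prints [6, 2]

Answer:
[7, 1, 6, 453]
[6, 2, 239]
[7, 1, 6]
[6, 2]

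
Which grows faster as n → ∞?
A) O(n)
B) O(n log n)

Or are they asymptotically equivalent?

O(n) vs O(n log n): Higher order terms dominate.

Answer: B) O(n log n) grows faster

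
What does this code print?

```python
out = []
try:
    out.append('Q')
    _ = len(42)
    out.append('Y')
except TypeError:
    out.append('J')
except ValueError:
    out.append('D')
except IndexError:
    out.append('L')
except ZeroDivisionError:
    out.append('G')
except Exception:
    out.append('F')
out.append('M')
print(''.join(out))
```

Execution trace: 'Q' (try body) → 'J' (except TypeError) → 'M' (after the try/except). Output: QJM

Answer: QJM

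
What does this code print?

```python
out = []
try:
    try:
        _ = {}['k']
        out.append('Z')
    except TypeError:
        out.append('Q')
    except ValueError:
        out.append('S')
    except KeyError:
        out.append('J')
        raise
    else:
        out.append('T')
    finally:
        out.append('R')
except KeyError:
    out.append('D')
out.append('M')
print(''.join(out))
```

Execution trace: 'J' (except KeyError) → 'R' (finally) → 'D' (outer except KeyError) → 'M' (after the try/except). Output: JRDM

Answer: JRDM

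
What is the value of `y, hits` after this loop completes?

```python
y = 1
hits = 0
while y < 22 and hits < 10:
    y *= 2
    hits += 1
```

Double until >= 22 or 10 iterations
`y, hits` takes the values: (1, 0) → (2, 0) → (2, 1) → (4, 1) → (4, 2) → (8, 2) → (8, 3) → (16, 3) → (16, 4) → (32, 4) → (32, 5)

Answer: 32, 5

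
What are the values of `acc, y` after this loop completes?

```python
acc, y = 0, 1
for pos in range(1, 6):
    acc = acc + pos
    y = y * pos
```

Sum and factorial of 1 to 5
`acc, y` takes the values: (0, 1) → (1, 1) → (3, 1) → (3, 2) → (6, 2) → (6, 6) → (10, 6) → (10, 24) → (15, 24) → (15, 120)

Answer: 15, 120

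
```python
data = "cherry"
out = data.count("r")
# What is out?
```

Trace:
`data = "cherry"` → data = 'cherry'
`out = data.count("r")` → out = 2
So out = 2

Answer: 2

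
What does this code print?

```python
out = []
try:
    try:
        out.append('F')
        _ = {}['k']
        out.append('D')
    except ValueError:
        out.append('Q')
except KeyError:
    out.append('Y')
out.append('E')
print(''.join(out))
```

Execution trace: 'F' (try body) → 'Y' (outer except KeyError) → 'E' (after the try/except). Output: FYE

Answer: FYE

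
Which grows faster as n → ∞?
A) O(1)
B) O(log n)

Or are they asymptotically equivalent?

O(1) vs O(log n): Higher order terms dominate.

Answer: B) O(log n) grows faster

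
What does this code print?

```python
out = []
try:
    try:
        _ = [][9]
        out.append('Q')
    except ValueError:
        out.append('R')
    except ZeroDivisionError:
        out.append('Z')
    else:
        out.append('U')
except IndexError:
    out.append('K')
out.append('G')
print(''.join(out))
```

Execution trace: 'K' (outer except IndexError) → 'G' (after the try/except). Output: KG

Answer: KG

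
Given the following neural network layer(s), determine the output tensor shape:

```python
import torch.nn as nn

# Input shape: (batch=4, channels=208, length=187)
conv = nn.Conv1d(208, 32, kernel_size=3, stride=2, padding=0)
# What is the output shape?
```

Input: (4, 208, 187) -> Output: (4, 32, 93)

Answer: (4, 32, 93)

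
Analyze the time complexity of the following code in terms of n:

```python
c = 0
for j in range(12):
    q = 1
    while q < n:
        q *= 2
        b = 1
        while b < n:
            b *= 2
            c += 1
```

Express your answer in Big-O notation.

Each loop level contributes: 1 × log n × log n. Multiplying the contributions gives O(log² n).

Answer: O(log² n)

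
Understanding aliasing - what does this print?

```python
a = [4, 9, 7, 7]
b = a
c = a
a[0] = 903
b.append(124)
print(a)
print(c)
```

Key concept: multiple aliases.
Step by step:
`a = [4, 9, 7, 7]` → a = [4, 9, 7, 7]
`b = a` → b = [4, 9, 7, 7] (same object as a)
`c = a` → c = [4, 9, 7, 7] (same object as a, b)
`a[0] = 903` → a = [903, 9, 7, 7] (same object as b, c); b = [903, 9, 7, 7] (same object as a, c); c = [903, 9, 7, 7] (same object as a, b)
`b.append(124)` → a = [903, 9, 7, 7, 124] (same object as b, c); b = [903, 9, 7, 7, 124] (same object as a, c); c = [903, 9, 7, 7, 124] (same object as a, b)
`print(a)` → prints [903, 9, 7, 7, 124]
`print(c)` → prints [903, 9, 7, 7, 124]

Answer:
[903, 9, 7, 7, 124]
[903, 9, 7, 7, 124]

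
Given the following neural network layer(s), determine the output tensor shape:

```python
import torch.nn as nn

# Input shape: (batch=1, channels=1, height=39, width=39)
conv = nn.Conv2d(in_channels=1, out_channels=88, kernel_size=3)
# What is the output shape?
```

Input: (1, 1, 39, 39) -> Output: (1, 88, 37, 37)

Answer: (1, 88, 37, 37)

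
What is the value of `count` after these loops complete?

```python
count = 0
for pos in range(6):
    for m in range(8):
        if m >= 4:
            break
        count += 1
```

Inner breaks at 4, outer runs 6 times
`count` takes the values: 0 → 1 → 2 → 3 → 4 → 5 → 6 → 7 → 8 → 9 → 10 → 11 → 12 → 13 → 14 → 15 → 16 → 17 → 18 → 19 → 20 → 21 → 22 → 23 → 24

Answer: 24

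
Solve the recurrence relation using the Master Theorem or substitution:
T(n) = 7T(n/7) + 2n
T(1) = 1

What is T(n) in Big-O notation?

By Master Theorem: a=7, b=7, f(n)=2n. Since log_7(7) = 1 and f(n) = Θ(n^1), Case 2 applies. T(n) = O(n log n).

Answer: O(n log n)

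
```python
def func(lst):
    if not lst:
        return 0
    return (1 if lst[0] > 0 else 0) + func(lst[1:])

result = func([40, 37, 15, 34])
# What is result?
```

Count of positive elements in [40, 37, 15, 34] = 4

Answer: 4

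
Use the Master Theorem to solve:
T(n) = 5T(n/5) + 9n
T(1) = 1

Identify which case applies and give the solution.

a=5, b=5, f(n)=9n. log_5(5) = 1. Since c=1 = 1, Case 2 applies: T(n) = Θ(n^log_b(a) · log n) = O(n log n).

Answer: O(n log n) - Case 2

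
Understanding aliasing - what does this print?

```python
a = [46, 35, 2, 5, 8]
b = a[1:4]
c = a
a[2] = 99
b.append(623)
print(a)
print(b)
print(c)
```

Key concept: slice vs alias.
Step by step:
`a = [46, 35, 2, 5, 8]` → a = [46, 35, 2, 5, 8]
`b = a[1:4]` → b = [35, 2, 5]
`c = a` → c = [46, 35, 2, 5, 8] (same object as a)
`a[2] = 99` → a = [46, 35, 99, 5, 8] (same object as c); c = [46, 35, 99, 5, 8] (same object as a)
`b.append(623)` → b = [35, 2, 5, 623]
`print(a)` → prints [46, 35, 99, 5, 8]
`print(b)` → prints [35, 2, 5, 623]
`print(c)` → prints [46, 35, 99, 5, 8]

Answer:
[46, 35, 99, 5, 8]
[35, 2, 5, 623]
[46, 35, 99, 5, 8]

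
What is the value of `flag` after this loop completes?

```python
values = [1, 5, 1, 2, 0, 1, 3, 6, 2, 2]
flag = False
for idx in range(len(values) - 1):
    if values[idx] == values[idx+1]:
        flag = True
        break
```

Check consecutive duplicates in [1, 5, 1, 2, 0, 1, 3, 6, 2, 2]
`flag` takes the values: False → True

Answer: True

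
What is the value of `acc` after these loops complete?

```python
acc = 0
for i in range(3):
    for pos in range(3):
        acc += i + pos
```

Sum of all i+pos for i,pos in 3x3
`acc` takes the values: 0 → 1 → 3 → 4 → 6 → 9 → 11 → 14 → 18

Answer: 18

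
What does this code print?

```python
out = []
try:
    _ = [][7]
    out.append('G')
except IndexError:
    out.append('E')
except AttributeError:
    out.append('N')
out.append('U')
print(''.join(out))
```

Execution trace: 'E' (except IndexError) → 'U' (after the try/except). Output: EU

Answer: EU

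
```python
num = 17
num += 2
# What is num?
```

Trace:
`num = 17` → num = 17
`num += 2` → num = 19
So num = 19

Answer: 19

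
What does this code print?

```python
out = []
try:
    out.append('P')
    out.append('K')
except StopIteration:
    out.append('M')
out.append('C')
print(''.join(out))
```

Execution trace: 'P' (try body) → 'K' (try body, no exception) → 'C' (after the try/except). Output: PKC

Answer: PKC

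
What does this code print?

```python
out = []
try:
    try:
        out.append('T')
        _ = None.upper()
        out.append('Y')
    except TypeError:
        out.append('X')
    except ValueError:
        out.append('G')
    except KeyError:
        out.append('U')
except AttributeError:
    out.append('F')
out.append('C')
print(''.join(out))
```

Execution trace: 'T' (try body) → 'F' (outer except AttributeError) → 'C' (after the try/except). Output: TFC

Answer: TFC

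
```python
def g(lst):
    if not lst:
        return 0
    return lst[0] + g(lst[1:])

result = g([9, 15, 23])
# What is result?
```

9 + 15 + 23 + 0 = 47

Answer: 47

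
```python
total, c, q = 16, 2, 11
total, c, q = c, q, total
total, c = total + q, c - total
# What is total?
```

Trace:
`total, c, q = 16, 2, 11` → total = 16; c = 2; q = 11
`total, c, q = c, q, total` → total = 2; c = 11; q = 16
`total, c = total + q, c - total` → total = 18; c = 9
So total = 18

Answer: 18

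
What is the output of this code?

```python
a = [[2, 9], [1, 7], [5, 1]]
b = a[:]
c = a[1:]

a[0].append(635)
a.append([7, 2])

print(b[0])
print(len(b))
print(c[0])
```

Key concept: slice with nested mutation.
Step by step:
`a = [[2, 9], [1, 7], [5, 1]]` → a = [[2, 9], [1, 7], [5, 1]]
`b = a[:]` → b = [[2, 9], [1, 7], [5, 1]]
`c = a[1:]` → c = [[1, 7], [5, 1]]
`a[0].append(635)` → a = [[2, 9, 635], [1, 7], [5, 1]]; b = [[2, 9, 635], [1, 7], [5, 1]]
`a.append([7, 2])` → a = [[2, 9, 635], [1, 7], [5, 1], [7, 2]]
`print(b[0])` → prints [2, 9, 635]
`print(len(b))` → prints 3
`print(c[0])` → prints [1, 7]

Answer:
[2, 9, 635]
3
[1, 7]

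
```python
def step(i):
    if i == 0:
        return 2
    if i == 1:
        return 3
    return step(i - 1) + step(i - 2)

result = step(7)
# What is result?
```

Build up from base cases: step(0)=2, step(1)=3, step(2)=5, step(3)=8, step(4)=13, step(5)=21, step(6)=34, ..., step(7)=55

Answer: 55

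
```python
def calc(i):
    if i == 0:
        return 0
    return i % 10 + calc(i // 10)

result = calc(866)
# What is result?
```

Sum of digits of 866: 6 + 6 + 8 = 20

Answer: 20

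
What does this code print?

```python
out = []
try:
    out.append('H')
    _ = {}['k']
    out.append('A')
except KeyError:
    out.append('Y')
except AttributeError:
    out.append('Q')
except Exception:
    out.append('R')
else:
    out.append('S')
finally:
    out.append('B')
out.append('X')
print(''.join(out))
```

Execution trace: 'H' (try body) → 'Y' (except KeyError) → 'B' (finally) → 'X' (after the try/except). Output: HYBX

Answer: HYBX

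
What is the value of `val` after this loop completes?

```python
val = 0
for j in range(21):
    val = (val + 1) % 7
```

Increment mod 7, 21 times = 0
`val` takes the values: 0 → 1 → 2 → 3 → 4 → 5 → 6 → 0 → 1 → 2 → 3 → 4 → 5 → 6 → 0 → 1 → 2 → 3 → 4 → 5 → 6 → 0

Answer: 0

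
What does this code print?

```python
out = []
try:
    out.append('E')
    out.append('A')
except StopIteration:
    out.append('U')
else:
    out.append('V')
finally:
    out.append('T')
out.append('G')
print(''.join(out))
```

Execution trace: 'E' (try body) → 'A' (try body, no exception) → 'V' (else) → 'T' (finally) → 'G' (after the try/except). Output: EAVTG

Answer: EAVTG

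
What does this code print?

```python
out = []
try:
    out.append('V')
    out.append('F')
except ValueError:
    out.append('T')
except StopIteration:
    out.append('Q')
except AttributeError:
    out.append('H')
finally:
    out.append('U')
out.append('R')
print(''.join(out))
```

Execution trace: 'V' (try body) → 'F' (try body, no exception) → 'U' (finally) → 'R' (after the try/except). Output: VFUR

Answer: VFUR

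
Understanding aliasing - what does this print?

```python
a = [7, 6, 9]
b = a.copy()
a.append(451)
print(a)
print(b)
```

Key concept: list.copy() creates independent copy.
Step by step:
`a = [7, 6, 9]` → a = [7, 6, 9]
`b = a.copy()` → b = [7, 6, 9]
`a.append(451)` → a = [7, 6, 9, 451]
`print(a)` → prints [7, 6, 9, 451]
`print(b)` → prints [7, 6, 9]

Answer:
[7, 6, 9, 451]
[7, 6, 9]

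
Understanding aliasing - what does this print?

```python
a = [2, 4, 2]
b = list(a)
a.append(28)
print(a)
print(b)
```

Key concept: list() constructor creates copy.
Step by step:
`a = [2, 4, 2]` → a = [2, 4, 2]
`b = list(a)` → b = [2, 4, 2]
`a.append(28)` → a = [2, 4, 2, 28]
`print(a)` → prints [2, 4, 2, 28]
`print(b)` → prints [2, 4, 2]

Answer:
[2, 4, 2, 28]
[2, 4, 2]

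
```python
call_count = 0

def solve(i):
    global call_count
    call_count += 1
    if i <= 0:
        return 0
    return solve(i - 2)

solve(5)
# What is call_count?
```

Linear recursion stepping by 2: 4 calls from i=5 down to ≤0.

Answer: 4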